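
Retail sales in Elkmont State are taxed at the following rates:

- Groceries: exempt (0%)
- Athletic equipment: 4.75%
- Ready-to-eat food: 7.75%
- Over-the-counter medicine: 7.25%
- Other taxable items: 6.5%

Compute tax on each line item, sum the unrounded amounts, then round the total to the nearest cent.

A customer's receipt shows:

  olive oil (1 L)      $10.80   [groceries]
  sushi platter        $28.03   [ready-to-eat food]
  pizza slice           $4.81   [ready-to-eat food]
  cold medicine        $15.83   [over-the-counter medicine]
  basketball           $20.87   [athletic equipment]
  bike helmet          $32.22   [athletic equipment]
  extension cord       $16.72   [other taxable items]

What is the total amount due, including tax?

$136.58

Olive oil (1 L) $10.80: groceries → 0% → $0.00
Sushi platter $28.03: ready-to-eat food → 7.75% → $2.172325
Pizza slice $4.81: ready-to-eat food → 7.75% → $0.372775
Cold medicine $15.83: over-the-counter medicine → 7.25% → $1.147675
Basketball $20.87: athletic equipment → 4.75% → $0.991325
Bike helmet $32.22: athletic equipment → 4.75% → $1.53045
Extension cord $16.72: other taxable items → 6.5% → $1.0868
Subtotal = $129.28; unrounded tax = $7.30135 → $7.30; total due = $136.58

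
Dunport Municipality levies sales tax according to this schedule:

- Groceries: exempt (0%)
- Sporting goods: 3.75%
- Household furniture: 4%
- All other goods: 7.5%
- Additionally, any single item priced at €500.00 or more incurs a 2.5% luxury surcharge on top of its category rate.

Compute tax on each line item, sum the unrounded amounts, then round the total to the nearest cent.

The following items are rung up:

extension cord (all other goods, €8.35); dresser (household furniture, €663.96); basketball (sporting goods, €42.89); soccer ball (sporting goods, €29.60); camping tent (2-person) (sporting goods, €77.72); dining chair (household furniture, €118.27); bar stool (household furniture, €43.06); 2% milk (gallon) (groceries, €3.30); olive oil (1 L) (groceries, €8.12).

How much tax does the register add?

€55.87

Extension cord €8.35: all other goods → 7.5% → €0.62625
Dresser €663.96: household furniture → 4% + 2.5% surcharge = 6.5% → €43.1574
Basketball €42.89: sporting goods → 3.75% → €1.608375
Soccer ball €29.60: sporting goods → 3.75% → €1.11
Camping tent (2-person) €77.72: sporting goods → 3.75% → €2.9145
Dining chair €118.27: household furniture → 4% → €4.7308
Bar stool €43.06: household furniture → 4% → €1.7224
2% milk (gallon) €3.30: groceries → 0% → €0.00
Olive oil (1 L) €8.12: groceries → 0% → €0.00
Unrounded tax sum = €55.869725 → €55.87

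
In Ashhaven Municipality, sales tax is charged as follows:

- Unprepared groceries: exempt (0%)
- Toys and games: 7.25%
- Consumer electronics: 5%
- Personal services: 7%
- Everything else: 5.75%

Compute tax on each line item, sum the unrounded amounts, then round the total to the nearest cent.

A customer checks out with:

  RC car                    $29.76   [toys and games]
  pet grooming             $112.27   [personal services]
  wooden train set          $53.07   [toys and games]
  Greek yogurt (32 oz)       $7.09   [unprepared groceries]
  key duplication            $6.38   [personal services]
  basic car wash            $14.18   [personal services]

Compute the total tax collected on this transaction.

$15.30

RC car $29.76: toys and games → 7.25% → $2.1576
Pet grooming $112.27: personal services → 7% → $7.8589
Wooden train set $53.07: toys and games → 7.25% → $3.847575
Greek yogurt (32 oz) $7.09: unprepared groceries → 0% → $0.00
Key duplication $6.38: personal services → 7% → $0.4466
Basic car wash $14.18: personal services → 7% → $0.9926
Unrounded tax sum = $15.303275 → $15.30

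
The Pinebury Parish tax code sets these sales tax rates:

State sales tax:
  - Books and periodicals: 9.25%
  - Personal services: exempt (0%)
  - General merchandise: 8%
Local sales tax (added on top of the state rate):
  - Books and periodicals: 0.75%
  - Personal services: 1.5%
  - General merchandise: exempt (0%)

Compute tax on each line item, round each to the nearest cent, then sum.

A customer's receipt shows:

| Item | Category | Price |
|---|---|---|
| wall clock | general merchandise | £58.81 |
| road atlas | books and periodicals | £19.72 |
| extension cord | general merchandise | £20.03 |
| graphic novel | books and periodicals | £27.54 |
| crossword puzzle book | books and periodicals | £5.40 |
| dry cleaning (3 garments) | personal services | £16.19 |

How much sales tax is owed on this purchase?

£11.80

Wall clock £58.81: general merchandise → 8% + 0% local = 8% → £4.70
Road atlas £19.72: books and periodicals → 9.25% + 0.75% local = 10% → £1.97
Extension cord £20.03: general merchandise → 8% + 0% local = 8% → £1.60
Graphic novel £27.54: books and periodicals → 9.25% + 0.75% local = 10% → £2.75
Crossword puzzle book £5.40: books and periodicals → 9.25% + 0.75% local = 10% → £0.54
Dry cleaning (3 garments) £16.19: personal services → 0% + 1.5% local = 1.5% → £0.24
Total tax = £4.70 + £1.97 + £1.60 + £2.75 + £0.54 + £0.24 = £11.80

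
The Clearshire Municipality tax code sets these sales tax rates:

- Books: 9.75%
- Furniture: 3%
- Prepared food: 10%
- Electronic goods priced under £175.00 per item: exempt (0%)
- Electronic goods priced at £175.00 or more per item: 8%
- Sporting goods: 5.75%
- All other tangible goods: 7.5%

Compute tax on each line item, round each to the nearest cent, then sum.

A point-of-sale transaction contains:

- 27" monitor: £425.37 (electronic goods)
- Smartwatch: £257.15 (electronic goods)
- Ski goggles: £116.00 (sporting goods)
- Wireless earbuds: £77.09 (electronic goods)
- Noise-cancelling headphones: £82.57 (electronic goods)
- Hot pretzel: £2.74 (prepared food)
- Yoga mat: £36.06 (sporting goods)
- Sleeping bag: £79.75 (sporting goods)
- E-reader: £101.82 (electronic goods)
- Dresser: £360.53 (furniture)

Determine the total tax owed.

27" monitor £425.37: electronic goods, £175.00 or more → 8% → £34.03
Smartwatch £257.15: electronic goods, £175.00 or more → 8% → £20.57
Ski goggles £116.00: sporting goods → 5.75% → £6.67
Wireless earbuds £77.09: electronic goods, under £175.00 → 0% → £0.00
Noise-cancelling headphones £82.57: electronic goods, under £175.00 → 0% → £0.00
Hot pretzel £2.74: prepared food → 10% → £0.27
Yoga mat £36.06: sporting goods → 5.75% → £2.07
Sleeping bag £79.75: sporting goods → 5.75% → £4.59
E-reader £101.82: electronic goods, under £175.00 → 0% → £0.00
Dresser £360.53: furniture → 3% → £10.82
Total tax = £34.03 + £20.57 + £6.67 + £0.27 + £2.07 + £4.59 + £10.82 = £79.02

£79.02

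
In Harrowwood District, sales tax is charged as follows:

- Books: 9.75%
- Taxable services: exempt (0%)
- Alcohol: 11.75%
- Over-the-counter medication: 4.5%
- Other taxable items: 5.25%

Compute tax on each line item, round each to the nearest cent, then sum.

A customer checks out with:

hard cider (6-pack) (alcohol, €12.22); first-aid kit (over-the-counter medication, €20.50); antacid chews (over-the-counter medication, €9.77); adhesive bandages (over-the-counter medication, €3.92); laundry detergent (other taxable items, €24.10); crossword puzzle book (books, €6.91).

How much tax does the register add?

€4.92

Hard cider (6-pack) €12.22: alcohol → 11.75% → €1.44
First-aid kit €20.50: over-the-counter medication → 4.5% → €0.92
Antacid chews €9.77: over-the-counter medication → 4.5% → €0.44
Adhesive bandages €3.92: over-the-counter medication → 4.5% → €0.18
Laundry detergent €24.10: other taxable items → 5.25% → €1.27
Crossword puzzle book €6.91: books → 9.75% → €0.67
Total tax = €1.44 + €0.92 + €0.44 + €0.18 + €1.27 + €0.67 = €4.92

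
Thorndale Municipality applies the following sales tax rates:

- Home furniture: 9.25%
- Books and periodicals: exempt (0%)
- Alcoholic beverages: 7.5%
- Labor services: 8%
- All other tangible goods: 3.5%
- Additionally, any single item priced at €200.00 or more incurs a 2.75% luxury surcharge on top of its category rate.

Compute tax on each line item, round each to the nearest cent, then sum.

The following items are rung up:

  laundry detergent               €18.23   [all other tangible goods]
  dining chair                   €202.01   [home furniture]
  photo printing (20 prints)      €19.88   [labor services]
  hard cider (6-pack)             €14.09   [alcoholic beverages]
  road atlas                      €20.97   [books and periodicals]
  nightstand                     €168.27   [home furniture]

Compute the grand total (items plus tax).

€486.54

Laundry detergent €18.23: all other tangible goods → 3.5% → €0.64
Dining chair €202.01: home furniture → 9.25% + 2.75% surcharge = 12% → €24.24
Photo printing (20 prints) €19.88: labor services → 8% → €1.59
Hard cider (6-pack) €14.09: alcoholic beverages → 7.5% → €1.06
Road atlas €20.97: books and periodicals → 0% → €0.00
Nightstand €168.27: home furniture → 9.25% → €15.56
Subtotal = €443.45; tax = €43.09; total due = €486.54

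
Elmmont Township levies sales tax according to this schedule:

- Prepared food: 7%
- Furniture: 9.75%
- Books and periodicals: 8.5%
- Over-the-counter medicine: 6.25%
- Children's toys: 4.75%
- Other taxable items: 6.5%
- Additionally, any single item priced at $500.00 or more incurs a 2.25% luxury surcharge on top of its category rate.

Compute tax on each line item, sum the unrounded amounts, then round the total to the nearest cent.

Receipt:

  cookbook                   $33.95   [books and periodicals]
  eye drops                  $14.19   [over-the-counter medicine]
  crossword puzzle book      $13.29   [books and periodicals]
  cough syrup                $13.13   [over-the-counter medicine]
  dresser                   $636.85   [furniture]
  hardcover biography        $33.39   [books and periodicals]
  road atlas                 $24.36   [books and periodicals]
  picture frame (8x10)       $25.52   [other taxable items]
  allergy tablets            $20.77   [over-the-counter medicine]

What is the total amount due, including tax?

$905.46

Cookbook $33.95: books and periodicals → 8.5% → $2.88575
Eye drops $14.19: over-the-counter medicine → 6.25% → $0.886875
Crossword puzzle book $13.29: books and periodicals → 8.5% → $1.12965
Cough syrup $13.13: over-the-counter medicine → 6.25% → $0.820625
Dresser $636.85: furniture → 9.75% + 2.25% surcharge = 12% → $76.422
Hardcover biography $33.39: books and periodicals → 8.5% → $2.83815
Road atlas $24.36: books and periodicals → 8.5% → $2.0706
Picture frame (8x10) $25.52: other taxable items → 6.5% → $1.6588
Allergy tablets $20.77: over-the-counter medicine → 6.25% → $1.298125
Subtotal = $815.45; unrounded tax = $90.010575 → $90.01; total due = $905.46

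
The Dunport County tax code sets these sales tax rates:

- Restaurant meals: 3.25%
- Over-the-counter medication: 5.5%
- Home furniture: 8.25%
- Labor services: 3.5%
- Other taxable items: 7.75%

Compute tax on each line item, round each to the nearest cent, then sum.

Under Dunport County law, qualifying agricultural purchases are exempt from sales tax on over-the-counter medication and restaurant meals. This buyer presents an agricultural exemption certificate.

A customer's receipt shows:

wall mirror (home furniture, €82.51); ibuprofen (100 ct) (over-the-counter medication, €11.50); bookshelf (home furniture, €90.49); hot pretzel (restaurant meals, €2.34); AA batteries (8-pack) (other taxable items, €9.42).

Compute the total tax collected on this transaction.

Wall mirror €82.51: home furniture → 8.25% → €6.81
Ibuprofen (100 ct) €11.50: over-the-counter medication, buyer-exempt → 0% → €0.00
Bookshelf €90.49: home furniture → 8.25% → €7.47
Hot pretzel €2.34: restaurant meals, buyer-exempt → 0% → €0.00
AA batteries (8-pack) €9.42: other taxable items → 7.75% → €0.73
Total tax = €6.81 + €7.47 + €0.73 = €15.01

€15.01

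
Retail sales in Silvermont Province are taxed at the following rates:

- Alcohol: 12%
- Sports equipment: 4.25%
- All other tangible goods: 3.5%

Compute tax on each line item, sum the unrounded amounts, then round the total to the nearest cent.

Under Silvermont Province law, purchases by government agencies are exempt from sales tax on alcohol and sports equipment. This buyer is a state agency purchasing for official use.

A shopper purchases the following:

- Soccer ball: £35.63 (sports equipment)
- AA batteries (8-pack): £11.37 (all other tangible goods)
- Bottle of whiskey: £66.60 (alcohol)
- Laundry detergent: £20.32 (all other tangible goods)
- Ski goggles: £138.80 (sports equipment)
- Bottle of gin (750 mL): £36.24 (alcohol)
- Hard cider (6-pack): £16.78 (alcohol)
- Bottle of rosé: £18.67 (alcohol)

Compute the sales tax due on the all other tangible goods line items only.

AA batteries (8-pack) £11.37: all other tangible goods → 3.5% → £0.39795
Laundry detergent £20.32: all other tangible goods → 3.5% → £0.7112
Tax on all other tangible goods: unrounded sum = £1.10915 → £1.11

£1.11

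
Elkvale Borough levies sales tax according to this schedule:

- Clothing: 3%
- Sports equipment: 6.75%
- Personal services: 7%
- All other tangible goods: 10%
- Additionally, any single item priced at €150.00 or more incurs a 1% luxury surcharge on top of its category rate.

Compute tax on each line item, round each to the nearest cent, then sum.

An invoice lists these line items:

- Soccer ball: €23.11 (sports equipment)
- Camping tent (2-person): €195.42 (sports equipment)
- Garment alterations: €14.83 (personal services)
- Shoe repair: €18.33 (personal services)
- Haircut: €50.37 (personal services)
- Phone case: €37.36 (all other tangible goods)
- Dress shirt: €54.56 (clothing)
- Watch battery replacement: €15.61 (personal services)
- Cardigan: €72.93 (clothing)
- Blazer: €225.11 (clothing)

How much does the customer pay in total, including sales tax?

Soccer ball €23.11: sports equipment → 6.75% → €1.56
Camping tent (2-person) €195.42: sports equipment → 6.75% + 1% surcharge = 7.75% → €15.15
Garment alterations €14.83: personal services → 7% → €1.04
Shoe repair €18.33: personal services → 7% → €1.28
Haircut €50.37: personal services → 7% → €3.53
Phone case €37.36: all other tangible goods → 10% → €3.74
Dress shirt €54.56: clothing → 3% → €1.64
Watch battery replacement €15.61: personal services → 7% → €1.09
Cardigan €72.93: clothing → 3% → €2.19
Blazer €225.11: clothing → 3% + 1% surcharge = 4% → €9.00
Subtotal = €707.63; tax = €40.22; total due = €747.85

€747.85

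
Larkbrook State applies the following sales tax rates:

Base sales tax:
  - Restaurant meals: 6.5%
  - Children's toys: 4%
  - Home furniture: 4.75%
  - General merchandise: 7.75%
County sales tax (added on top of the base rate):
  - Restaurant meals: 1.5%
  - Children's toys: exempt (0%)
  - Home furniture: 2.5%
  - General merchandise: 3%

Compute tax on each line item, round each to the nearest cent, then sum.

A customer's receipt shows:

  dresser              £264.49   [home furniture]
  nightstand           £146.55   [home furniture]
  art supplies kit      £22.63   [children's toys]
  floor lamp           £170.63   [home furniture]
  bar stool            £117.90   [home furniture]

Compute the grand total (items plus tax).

£773.83

Dresser £264.49: home furniture → 4.75% + 2.5% county = 7.25% → £19.18
Nightstand £146.55: home furniture → 4.75% + 2.5% county = 7.25% → £10.62
Art supplies kit £22.63: children's toys → 4% + 0% county = 4% → £0.91
Floor lamp £170.63: home furniture → 4.75% + 2.5% county = 7.25% → £12.37
Bar stool £117.90: home furniture → 4.75% + 2.5% county = 7.25% → £8.55
Subtotal = £722.20; tax = £51.63; total due = £773.83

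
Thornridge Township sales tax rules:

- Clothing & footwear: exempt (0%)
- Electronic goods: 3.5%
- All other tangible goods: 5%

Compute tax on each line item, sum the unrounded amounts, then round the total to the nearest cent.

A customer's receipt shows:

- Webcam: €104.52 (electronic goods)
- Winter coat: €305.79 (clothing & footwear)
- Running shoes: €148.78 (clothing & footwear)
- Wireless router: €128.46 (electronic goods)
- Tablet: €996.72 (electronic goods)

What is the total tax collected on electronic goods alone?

Webcam €104.52: electronic goods → 3.5% → €3.6582
Wireless router €128.46: electronic goods → 3.5% → €4.4961
Tablet €996.72: electronic goods → 3.5% → €34.8852
Tax on electronic goods: unrounded sum = €43.0395 → €43.04

€43.04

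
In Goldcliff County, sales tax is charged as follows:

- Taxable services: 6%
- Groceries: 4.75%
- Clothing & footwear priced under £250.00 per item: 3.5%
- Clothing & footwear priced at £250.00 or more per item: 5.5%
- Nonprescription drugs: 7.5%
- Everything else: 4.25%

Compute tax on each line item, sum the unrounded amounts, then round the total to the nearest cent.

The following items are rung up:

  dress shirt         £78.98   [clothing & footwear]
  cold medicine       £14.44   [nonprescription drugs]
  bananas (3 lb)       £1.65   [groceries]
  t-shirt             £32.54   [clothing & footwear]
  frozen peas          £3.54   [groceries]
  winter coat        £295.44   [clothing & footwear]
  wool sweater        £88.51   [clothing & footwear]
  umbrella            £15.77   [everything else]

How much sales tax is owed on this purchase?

Dress shirt £78.98: clothing & footwear, under £250.00 → 3.5% → £2.7643
Cold medicine £14.44: nonprescription drugs → 7.5% → £1.083
Bananas (3 lb) £1.65: groceries → 4.75% → £0.078375
T-shirt £32.54: clothing & footwear, under £250.00 → 3.5% → £1.1389
Frozen peas £3.54: groceries → 4.75% → £0.16815
Winter coat £295.44: clothing & footwear, £250.00 or more → 5.5% → £16.2492
Wool sweater £88.51: clothing & footwear, under £250.00 → 3.5% → £3.09785
Umbrella £15.77: everything else → 4.25% → £0.670225
Unrounded tax sum = £25.25 → £25.25

£25.25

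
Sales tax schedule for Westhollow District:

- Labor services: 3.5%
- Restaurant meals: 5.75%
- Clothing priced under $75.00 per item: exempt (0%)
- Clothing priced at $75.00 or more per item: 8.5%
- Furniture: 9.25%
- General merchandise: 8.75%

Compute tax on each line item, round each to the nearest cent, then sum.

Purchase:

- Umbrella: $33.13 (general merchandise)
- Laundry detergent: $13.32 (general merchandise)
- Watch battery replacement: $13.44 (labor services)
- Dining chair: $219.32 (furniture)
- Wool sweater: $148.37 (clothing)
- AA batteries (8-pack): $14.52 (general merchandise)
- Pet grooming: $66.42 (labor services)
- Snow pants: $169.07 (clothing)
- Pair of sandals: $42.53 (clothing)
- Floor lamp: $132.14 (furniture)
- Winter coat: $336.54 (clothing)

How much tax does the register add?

Umbrella $33.13: general merchandise → 8.75% → $2.90
Laundry detergent $13.32: general merchandise → 8.75% → $1.17
Watch battery replacement $13.44: labor services → 3.5% → $0.47
Dining chair $219.32: furniture → 9.25% → $20.29
Wool sweater $148.37: clothing, $75.00 or more → 8.5% → $12.61
AA batteries (8-pack) $14.52: general merchandise → 8.75% → $1.27
Pet grooming $66.42: labor services → 3.5% → $2.32
Snow pants $169.07: clothing, $75.00 or more → 8.5% → $14.37
Pair of sandals $42.53: clothing, under $75.00 → 0% → $0.00
Floor lamp $132.14: furniture → 9.25% → $12.22
Winter coat $336.54: clothing, $75.00 or more → 8.5% → $28.61
Total tax = $2.90 + $1.17 + $0.47 + $20.29 + $12.61 + $1.27 + $2.32 + $14.37 + $12.22 + $28.61 = $96.23

$96.23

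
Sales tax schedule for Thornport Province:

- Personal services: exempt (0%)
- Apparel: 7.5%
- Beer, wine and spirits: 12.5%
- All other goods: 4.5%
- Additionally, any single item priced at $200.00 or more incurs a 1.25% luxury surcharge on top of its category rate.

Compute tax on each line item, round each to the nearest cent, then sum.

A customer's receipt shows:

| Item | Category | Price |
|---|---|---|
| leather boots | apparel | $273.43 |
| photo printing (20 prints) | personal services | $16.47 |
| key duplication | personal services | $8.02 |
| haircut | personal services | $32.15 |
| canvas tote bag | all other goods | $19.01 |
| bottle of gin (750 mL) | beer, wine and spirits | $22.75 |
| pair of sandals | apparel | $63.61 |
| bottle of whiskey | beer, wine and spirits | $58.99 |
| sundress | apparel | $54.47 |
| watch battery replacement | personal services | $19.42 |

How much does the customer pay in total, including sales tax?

$612.18

Leather boots $273.43: apparel → 7.5% + 1.25% surcharge = 8.75% → $23.93
Photo printing (20 prints) $16.47: personal services → 0% → $0.00
Key duplication $8.02: personal services → 0% → $0.00
Haircut $32.15: personal services → 0% → $0.00
Canvas tote bag $19.01: all other goods → 4.5% → $0.86
Bottle of gin (750 mL) $22.75: beer, wine and spirits → 12.5% → $2.84
Pair of sandals $63.61: apparel → 7.5% → $4.77
Bottle of whiskey $58.99: beer, wine and spirits → 12.5% → $7.37
Sundress $54.47: apparel → 7.5% → $4.09
Watch battery replacement $19.42: personal services → 0% → $0.00
Subtotal = $568.32; tax = $43.86; total due = $612.18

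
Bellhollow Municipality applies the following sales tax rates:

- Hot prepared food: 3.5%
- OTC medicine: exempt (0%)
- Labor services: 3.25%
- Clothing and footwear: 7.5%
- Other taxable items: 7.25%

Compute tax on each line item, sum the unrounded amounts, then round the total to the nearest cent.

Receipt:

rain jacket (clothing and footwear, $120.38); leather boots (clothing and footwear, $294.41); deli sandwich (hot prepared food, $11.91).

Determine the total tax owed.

$31.53

Rain jacket $120.38: clothing and footwear → 7.5% → $9.0285
Leather boots $294.41: clothing and footwear → 7.5% → $22.08075
Deli sandwich $11.91: hot prepared food → 3.5% → $0.41685
Unrounded tax sum = $31.5261 → $31.53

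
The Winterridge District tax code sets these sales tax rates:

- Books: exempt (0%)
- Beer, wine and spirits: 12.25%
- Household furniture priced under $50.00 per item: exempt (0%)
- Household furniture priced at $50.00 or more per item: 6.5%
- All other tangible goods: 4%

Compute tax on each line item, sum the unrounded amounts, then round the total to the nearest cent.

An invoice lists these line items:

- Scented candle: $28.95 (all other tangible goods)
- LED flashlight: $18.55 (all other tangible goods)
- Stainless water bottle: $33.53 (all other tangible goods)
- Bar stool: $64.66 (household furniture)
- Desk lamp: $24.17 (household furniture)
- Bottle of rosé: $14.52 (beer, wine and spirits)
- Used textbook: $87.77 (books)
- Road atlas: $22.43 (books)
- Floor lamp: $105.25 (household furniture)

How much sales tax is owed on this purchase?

Scented candle $28.95: all other tangible goods → 4% → $1.158
LED flashlight $18.55: all other tangible goods → 4% → $0.742
Stainless water bottle $33.53: all other tangible goods → 4% → $1.3412
Bar stool $64.66: household furniture, $50.00 or more → 6.5% → $4.2029
Desk lamp $24.17: household furniture, under $50.00 → 0% → $0.00
Bottle of rosé $14.52: beer, wine and spirits → 12.25% → $1.7787
Used textbook $87.77: books → 0% → $0.00
Road atlas $22.43: books → 0% → $0.00
Floor lamp $105.25: household furniture, $50.00 or more → 6.5% → $6.84125
Unrounded tax sum = $16.06405 → $16.06

$16.06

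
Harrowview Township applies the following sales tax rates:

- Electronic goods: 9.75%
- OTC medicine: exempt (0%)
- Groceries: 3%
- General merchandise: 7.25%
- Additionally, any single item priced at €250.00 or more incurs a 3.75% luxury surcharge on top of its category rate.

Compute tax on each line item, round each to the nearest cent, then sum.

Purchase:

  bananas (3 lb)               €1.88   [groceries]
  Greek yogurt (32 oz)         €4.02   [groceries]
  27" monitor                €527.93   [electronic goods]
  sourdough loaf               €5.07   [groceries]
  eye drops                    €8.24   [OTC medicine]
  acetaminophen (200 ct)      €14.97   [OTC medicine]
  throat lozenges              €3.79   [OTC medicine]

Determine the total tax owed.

Bananas (3 lb) €1.88: groceries → 3% → €0.06
Greek yogurt (32 oz) €4.02: groceries → 3% → €0.12
27" monitor €527.93: electronic goods → 9.75% + 3.75% surcharge = 13.5% → €71.27
Sourdough loaf €5.07: groceries → 3% → €0.15
Eye drops €8.24: OTC medicine → 0% → €0.00
Acetaminophen (200 ct) €14.97: OTC medicine → 0% → €0.00
Throat lozenges €3.79: OTC medicine → 0% → €0.00
Total tax = €0.06 + €0.12 + €71.27 + €0.15 = €71.60

€71.60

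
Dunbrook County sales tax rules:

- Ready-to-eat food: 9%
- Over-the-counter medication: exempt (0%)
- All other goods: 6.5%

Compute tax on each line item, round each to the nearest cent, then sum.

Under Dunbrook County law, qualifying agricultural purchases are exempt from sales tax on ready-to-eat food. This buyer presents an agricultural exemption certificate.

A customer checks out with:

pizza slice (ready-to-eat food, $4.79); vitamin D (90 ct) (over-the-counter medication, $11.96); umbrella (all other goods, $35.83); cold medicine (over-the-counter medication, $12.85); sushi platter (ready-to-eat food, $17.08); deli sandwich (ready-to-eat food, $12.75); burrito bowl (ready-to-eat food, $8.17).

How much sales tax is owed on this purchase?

$2.33

Pizza slice $4.79: ready-to-eat food, buyer-exempt → 0% → $0.00
Vitamin D (90 ct) $11.96: over-the-counter medication → 0% → $0.00
Umbrella $35.83: all other goods → 6.5% → $2.33
Cold medicine $12.85: over-the-counter medication → 0% → $0.00
Sushi platter $17.08: ready-to-eat food, buyer-exempt → 0% → $0.00
Deli sandwich $12.75: ready-to-eat food, buyer-exempt → 0% → $0.00
Burrito bowl $8.17: ready-to-eat food, buyer-exempt → 0% → $0.00
Total tax = $2.33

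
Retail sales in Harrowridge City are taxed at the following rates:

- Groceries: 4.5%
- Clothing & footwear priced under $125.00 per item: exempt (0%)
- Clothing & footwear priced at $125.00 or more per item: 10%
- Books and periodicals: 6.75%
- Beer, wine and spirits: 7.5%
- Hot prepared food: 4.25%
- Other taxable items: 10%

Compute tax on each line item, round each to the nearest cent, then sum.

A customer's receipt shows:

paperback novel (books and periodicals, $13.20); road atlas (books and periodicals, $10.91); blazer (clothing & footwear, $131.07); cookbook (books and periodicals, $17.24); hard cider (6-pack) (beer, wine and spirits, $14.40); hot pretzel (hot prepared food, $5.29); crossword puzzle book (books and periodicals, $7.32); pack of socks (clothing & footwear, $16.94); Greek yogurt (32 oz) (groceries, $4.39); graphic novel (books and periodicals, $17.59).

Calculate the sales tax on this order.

Paperback novel $13.20: books and periodicals → 6.75% → $0.89
Road atlas $10.91: books and periodicals → 6.75% → $0.74
Blazer $131.07: clothing & footwear, $125.00 or more → 10% → $13.11
Cookbook $17.24: books and periodicals → 6.75% → $1.16
Hard cider (6-pack) $14.40: beer, wine and spirits → 7.5% → $1.08
Hot pretzel $5.29: hot prepared food → 4.25% → $0.22
Crossword puzzle book $7.32: books and periodicals → 6.75% → $0.49
Pack of socks $16.94: clothing & footwear, under $125.00 → 0% → $0.00
Greek yogurt (32 oz) $4.39: groceries → 4.5% → $0.20
Graphic novel $17.59: books and periodicals → 6.75% → $1.19
Total tax = $0.89 + $0.74 + $13.11 + $1.16 + $1.08 + $0.22 + $0.49 + $0.20 + $1.19 = $19.08

$19.08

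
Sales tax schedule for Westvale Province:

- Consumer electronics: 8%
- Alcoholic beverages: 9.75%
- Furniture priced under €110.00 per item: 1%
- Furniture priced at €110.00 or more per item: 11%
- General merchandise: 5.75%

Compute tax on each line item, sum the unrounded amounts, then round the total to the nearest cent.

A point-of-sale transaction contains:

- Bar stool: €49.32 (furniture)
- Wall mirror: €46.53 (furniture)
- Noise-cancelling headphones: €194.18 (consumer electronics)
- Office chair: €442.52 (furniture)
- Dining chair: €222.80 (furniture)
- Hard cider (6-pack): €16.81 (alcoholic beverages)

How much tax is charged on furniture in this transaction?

€74.14

Bar stool €49.32: furniture, under €110.00 → 1% → €0.4932
Wall mirror €46.53: furniture, under €110.00 → 1% → €0.4653
Office chair €442.52: furniture, €110.00 or more → 11% → €48.6772
Dining chair €222.80: furniture, €110.00 or more → 11% → €24.508
Tax on furniture: unrounded sum = €74.1437 → €74.14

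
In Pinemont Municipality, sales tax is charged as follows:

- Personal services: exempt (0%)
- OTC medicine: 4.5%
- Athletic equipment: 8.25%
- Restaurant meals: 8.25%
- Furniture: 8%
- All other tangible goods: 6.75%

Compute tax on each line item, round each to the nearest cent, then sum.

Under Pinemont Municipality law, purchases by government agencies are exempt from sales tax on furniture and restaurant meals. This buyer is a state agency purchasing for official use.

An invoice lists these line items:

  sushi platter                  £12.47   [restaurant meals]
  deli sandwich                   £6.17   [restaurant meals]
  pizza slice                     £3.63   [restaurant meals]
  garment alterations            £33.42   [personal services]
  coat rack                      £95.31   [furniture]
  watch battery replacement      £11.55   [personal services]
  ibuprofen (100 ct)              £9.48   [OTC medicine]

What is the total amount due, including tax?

£172.46

Sushi platter £12.47: restaurant meals, buyer-exempt → 0% → £0.00
Deli sandwich £6.17: restaurant meals, buyer-exempt → 0% → £0.00
Pizza slice £3.63: restaurant meals, buyer-exempt → 0% → £0.00
Garment alterations £33.42: personal services → 0% → £0.00
Coat rack £95.31: furniture, buyer-exempt → 0% → £0.00
Watch battery replacement £11.55: personal services → 0% → £0.00
Ibuprofen (100 ct) £9.48: OTC medicine → 4.5% → £0.43
Subtotal = £172.03; tax = £0.43; total due = £172.46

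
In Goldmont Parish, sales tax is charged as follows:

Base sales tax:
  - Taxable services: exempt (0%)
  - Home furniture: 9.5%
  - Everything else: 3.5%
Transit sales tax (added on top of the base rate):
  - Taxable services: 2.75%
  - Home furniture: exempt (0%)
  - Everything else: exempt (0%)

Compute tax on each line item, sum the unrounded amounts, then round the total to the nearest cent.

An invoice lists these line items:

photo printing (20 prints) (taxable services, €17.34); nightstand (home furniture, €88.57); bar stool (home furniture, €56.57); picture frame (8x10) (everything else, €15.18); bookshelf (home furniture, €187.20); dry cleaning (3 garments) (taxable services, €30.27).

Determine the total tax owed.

Photo printing (20 prints) €17.34: taxable services → 0% + 2.75% transit = 2.75% → €0.47685
Nightstand €88.57: home furniture → 9.5% + 0% transit = 9.5% → €8.41415
Bar stool €56.57: home furniture → 9.5% + 0% transit = 9.5% → €5.37415
Picture frame (8x10) €15.18: everything else → 3.5% + 0% transit = 3.5% → €0.5313
Bookshelf €187.20: home furniture → 9.5% + 0% transit = 9.5% → €17.784
Dry cleaning (3 garments) €30.27: taxable services → 0% + 2.75% transit = 2.75% → €0.832425
Unrounded tax sum = €33.412875 → €33.41

€33.41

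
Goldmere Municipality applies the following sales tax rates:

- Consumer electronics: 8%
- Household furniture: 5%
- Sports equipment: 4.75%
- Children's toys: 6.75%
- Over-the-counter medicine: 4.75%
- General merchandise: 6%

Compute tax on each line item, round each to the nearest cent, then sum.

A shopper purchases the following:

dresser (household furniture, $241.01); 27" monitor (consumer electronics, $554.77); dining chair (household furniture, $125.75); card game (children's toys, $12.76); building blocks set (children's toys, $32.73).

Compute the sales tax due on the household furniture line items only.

Dresser $241.01: household furniture → 5% → $12.05
Dining chair $125.75: household furniture → 5% → $6.29
Tax on household furniture = $12.05 + $6.29 = $18.34

$18.34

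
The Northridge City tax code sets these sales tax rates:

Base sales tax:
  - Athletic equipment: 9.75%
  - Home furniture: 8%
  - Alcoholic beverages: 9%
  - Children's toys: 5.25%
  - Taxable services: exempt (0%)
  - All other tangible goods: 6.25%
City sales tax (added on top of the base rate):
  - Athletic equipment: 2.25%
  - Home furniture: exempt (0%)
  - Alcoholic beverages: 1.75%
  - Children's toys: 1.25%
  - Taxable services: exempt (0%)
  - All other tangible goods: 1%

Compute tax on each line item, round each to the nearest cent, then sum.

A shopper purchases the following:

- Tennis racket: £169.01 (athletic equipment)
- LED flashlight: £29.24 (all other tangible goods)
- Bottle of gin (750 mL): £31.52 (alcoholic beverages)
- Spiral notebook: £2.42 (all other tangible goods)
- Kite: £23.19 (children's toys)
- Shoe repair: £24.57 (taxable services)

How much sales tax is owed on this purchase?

£27.48

Tennis racket £169.01: athletic equipment → 9.75% + 2.25% city = 12% → £20.28
LED flashlight £29.24: all other tangible goods → 6.25% + 1% city = 7.25% → £2.12
Bottle of gin (750 mL) £31.52: alcoholic beverages → 9% + 1.75% city = 10.75% → £3.39
Spiral notebook £2.42: all other tangible goods → 6.25% + 1% city = 7.25% → £0.18
Kite £23.19: children's toys → 5.25% + 1.25% city = 6.5% → £1.51
Shoe repair £24.57: taxable services → 0% + 0% city = 0% → £0.00
Total tax = £20.28 + £2.12 + £3.39 + £0.18 + £1.51 = £27.48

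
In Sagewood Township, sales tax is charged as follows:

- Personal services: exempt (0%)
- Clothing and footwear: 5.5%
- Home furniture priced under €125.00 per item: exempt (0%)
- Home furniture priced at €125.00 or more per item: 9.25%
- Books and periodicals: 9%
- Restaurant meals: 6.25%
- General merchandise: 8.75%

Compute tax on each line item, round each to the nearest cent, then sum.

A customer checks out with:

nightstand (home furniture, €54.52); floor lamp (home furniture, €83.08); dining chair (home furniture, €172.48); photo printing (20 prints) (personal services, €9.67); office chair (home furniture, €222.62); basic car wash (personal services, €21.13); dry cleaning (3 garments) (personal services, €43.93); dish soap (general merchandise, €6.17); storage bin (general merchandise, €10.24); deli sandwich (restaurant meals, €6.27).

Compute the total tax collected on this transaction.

Nightstand €54.52: home furniture, under €125.00 → 0% → €0.00
Floor lamp €83.08: home furniture, under €125.00 → 0% → €0.00
Dining chair €172.48: home furniture, €125.00 or more → 9.25% → €15.95
Photo printing (20 prints) €9.67: personal services → 0% → €0.00
Office chair €222.62: home furniture, €125.00 or more → 9.25% → €20.59
Basic car wash €21.13: personal services → 0% → €0.00
Dry cleaning (3 garments) €43.93: personal services → 0% → €0.00
Dish soap €6.17: general merchandise → 8.75% → €0.54
Storage bin €10.24: general merchandise → 8.75% → €0.90
Deli sandwich €6.27: restaurant meals → 6.25% → €0.39
Total tax = €15.95 + €20.59 + €0.54 + €0.90 + €0.39 = €38.37

€38.37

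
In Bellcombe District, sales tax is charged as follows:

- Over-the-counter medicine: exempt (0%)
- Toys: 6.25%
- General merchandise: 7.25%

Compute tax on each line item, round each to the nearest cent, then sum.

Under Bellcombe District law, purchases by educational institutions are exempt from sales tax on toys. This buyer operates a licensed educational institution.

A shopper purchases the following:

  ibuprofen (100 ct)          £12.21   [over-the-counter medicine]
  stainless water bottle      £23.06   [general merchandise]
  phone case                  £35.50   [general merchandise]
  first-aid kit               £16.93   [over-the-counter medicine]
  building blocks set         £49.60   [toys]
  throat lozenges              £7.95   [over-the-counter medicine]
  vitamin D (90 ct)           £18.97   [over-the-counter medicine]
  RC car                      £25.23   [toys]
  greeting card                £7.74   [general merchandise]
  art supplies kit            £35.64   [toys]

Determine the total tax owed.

Ibuprofen (100 ct) £12.21: over-the-counter medicine → 0% → £0.00
Stainless water bottle £23.06: general merchandise → 7.25% → £1.67
Phone case £35.50: general merchandise → 7.25% → £2.57
First-aid kit £16.93: over-the-counter medicine → 0% → £0.00
Building blocks set £49.60: toys, buyer-exempt → 0% → £0.00
Throat lozenges £7.95: over-the-counter medicine → 0% → £0.00
Vitamin D (90 ct) £18.97: over-the-counter medicine → 0% → £0.00
RC car £25.23: toys, buyer-exempt → 0% → £0.00
Greeting card £7.74: general merchandise → 7.25% → £0.56
Art supplies kit £35.64: toys, buyer-exempt → 0% → £0.00
Total tax = £1.67 + £2.57 + £0.56 = £4.80

£4.80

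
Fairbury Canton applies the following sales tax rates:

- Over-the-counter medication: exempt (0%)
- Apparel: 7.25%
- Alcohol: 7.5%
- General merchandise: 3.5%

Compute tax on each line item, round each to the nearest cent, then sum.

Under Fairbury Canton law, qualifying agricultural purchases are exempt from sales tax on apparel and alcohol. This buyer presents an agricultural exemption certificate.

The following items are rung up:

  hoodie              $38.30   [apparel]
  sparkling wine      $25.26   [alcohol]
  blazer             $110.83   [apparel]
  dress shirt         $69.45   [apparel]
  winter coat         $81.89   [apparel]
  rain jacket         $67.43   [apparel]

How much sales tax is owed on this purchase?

Hoodie $38.30: apparel, buyer-exempt → 0% → $0.00
Sparkling wine $25.26: alcohol, buyer-exempt → 0% → $0.00
Blazer $110.83: apparel, buyer-exempt → 0% → $0.00
Dress shirt $69.45: apparel, buyer-exempt → 0% → $0.00
Winter coat $81.89: apparel, buyer-exempt → 0% → $0.00
Rain jacket $67.43: apparel, buyer-exempt → 0% → $0.00
Total tax = $0.00

$0.00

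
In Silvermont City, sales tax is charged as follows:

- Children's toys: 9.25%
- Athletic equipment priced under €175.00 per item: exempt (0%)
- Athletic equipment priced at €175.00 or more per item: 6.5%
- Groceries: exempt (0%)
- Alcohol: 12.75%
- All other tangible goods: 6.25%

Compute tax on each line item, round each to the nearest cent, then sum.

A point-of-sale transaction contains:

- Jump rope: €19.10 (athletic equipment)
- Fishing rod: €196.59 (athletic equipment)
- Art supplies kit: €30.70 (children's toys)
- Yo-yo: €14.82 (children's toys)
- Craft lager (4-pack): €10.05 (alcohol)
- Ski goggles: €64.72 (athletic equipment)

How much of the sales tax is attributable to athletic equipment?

Jump rope €19.10: athletic equipment, under €175.00 → 0% → €0.00
Fishing rod €196.59: athletic equipment, €175.00 or more → 6.5% → €12.78
Ski goggles €64.72: athletic equipment, under €175.00 → 0% → €0.00
Tax on athletic equipment = €0.00 + €12.78 + €0.00 = €12.78

€12.78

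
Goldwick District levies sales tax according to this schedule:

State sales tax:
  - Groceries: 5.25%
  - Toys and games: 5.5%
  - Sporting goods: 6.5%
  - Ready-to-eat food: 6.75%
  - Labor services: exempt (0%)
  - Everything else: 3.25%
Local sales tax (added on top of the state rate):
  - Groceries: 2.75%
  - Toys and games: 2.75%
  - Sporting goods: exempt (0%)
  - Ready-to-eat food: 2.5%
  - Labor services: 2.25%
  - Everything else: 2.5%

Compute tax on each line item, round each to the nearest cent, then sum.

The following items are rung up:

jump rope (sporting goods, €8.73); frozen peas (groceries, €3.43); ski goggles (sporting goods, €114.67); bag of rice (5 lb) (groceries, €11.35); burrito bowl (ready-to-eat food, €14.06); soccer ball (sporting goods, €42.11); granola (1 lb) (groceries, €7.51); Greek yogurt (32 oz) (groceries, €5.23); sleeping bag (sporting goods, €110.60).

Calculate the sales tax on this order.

Jump rope €8.73: sporting goods → 6.5% + 0% local = 6.5% → €0.57
Frozen peas €3.43: groceries → 5.25% + 2.75% local = 8% → €0.27
Ski goggles €114.67: sporting goods → 6.5% + 0% local = 6.5% → €7.45
Bag of rice (5 lb) €11.35: groceries → 5.25% + 2.75% local = 8% → €0.91
Burrito bowl €14.06: ready-to-eat food → 6.75% + 2.5% local = 9.25% → €1.30
Soccer ball €42.11: sporting goods → 6.5% + 0% local = 6.5% → €2.74
Granola (1 lb) €7.51: groceries → 5.25% + 2.75% local = 8% → €0.60
Greek yogurt (32 oz) €5.23: groceries → 5.25% + 2.75% local = 8% → €0.42
Sleeping bag €110.60: sporting goods → 6.5% + 0% local = 6.5% → €7.19
Total tax = €0.57 + €0.27 + €7.45 + €0.91 + €1.30 + €2.74 + €0.60 + €0.42 + €7.19 = €21.45

€21.45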